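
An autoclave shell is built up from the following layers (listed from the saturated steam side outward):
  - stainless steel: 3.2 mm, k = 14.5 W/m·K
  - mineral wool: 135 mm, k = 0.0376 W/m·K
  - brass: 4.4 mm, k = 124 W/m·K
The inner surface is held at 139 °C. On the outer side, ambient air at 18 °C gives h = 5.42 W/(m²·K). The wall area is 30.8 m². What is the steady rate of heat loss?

Thermal resistances in series:
R_stainless steel = L/(kA) = 0.0032/(14.5×30.8) = 7.165×10^-6 K/W
R_mineral wool = L/(kA) = 0.135/(0.0376×30.8) = 0.1166 K/W
R_brass = L/(kA) = 0.0044/(124×30.8) = 1.152×10^-6 K/W
R_outer film = 1/(h_o·A) = 1/(5.42×30.8) = 0.00599 K/W
R_total = 0.1226 K/W
Q = ΔT / R_total = 121 / 0.1226

Q ≈ 987 W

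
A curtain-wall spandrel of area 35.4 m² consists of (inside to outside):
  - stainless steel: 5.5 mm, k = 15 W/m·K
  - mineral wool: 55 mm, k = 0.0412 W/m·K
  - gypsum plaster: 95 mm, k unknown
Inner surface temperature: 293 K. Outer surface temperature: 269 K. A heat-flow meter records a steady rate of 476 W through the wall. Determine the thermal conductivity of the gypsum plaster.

Using the resistance-network approach (series):
R_stainless steel = L/(kA) = 0.0055/(15×35.4) = 1.036×10^-5 K/W
R_mineral wool = L/(kA) = 0.055/(0.0412×35.4) = 0.03771 K/W
Sum of known resistances R_other = 0.03772 K/W
Total R = ΔT/Q = 24/476 = 0.05042 K/W
R_gypsum plaster = R_total − R_other = 0.0127 K/W
k = L/(R·A) = 0.095/(0.0127×35.4)

k ≈ 0.211 W/(m·K)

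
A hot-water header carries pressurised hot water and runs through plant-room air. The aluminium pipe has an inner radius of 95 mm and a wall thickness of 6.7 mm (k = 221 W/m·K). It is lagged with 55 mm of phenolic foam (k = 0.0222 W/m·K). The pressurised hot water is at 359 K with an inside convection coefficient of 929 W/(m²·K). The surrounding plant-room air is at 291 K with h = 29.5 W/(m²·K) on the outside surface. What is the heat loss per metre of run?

Radial resistances (cylindrical: R_cond = ln(r_o/r_i)/(2πkL), R_conv = 1/(h·2πrL)):
R_inner film = 1/(h_i·2πr₁L) = 1/(929×2π×0.095×1) = 0.001803 K/W
R_aluminium pipe wall = ln(101.7/95)/(2π×221×1) = 4.908×10^-5 K/W
R_phenolic foam = ln(156.7/101.7)/(2π×0.0222×1) = 3.099 K/W
R_outer film = 1/(h_o·2πr_oL) = 1/(29.5×2π×0.1567×1) = 0.03443 K/W
R_total = 3.136 K/W
Q = ΔT/R_total = 68/3.136

q′ ≈ 21.7 W/m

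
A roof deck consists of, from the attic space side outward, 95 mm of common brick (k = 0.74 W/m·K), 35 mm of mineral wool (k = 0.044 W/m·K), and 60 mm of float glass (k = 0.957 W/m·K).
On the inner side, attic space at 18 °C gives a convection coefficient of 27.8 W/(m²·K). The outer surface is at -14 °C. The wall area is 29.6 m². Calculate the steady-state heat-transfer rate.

Model the wall as resistances in series:
R_inner film = 1/(h_i·A) = 1/(27.8×29.6) = 0.001215 K/W
R_common brick = L/(kA) = 0.095/(0.74×29.6) = 0.004337 K/W
R_mineral wool = L/(kA) = 0.035/(0.044×29.6) = 0.02687 K/W
R_float glass = L/(kA) = 0.06/(0.957×29.6) = 0.002118 K/W
R_total = 0.03454 K/W
Q = ΔT / R_total = 32 / 0.03454

Q ≈ 926 W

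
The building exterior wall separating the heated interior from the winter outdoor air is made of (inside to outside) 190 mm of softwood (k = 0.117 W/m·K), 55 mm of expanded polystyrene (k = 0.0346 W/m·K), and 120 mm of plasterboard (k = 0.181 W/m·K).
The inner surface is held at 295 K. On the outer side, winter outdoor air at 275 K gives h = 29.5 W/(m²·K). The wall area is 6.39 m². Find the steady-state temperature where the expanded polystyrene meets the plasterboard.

T ≈ 279 K

Using the resistance-network approach (series):
R_softwood = L/(kA) = 0.19/(0.117×6.39) = 0.2541 K/W
R_expanded polystyrene = L/(kA) = 0.055/(0.0346×6.39) = 0.2488 K/W
R_plasterboard = L/(kA) = 0.12/(0.181×6.39) = 0.1038 K/W
R_outer film = 1/(h_o·A) = 1/(29.5×6.39) = 0.005305 K/W
R_total = 0.612 K/W;  Q = ΔT/R_total = 20/0.612 = 32.68 W
T_interface = T_inner − Q·ΣR(inner→interface) = 295 − 32.7×0.5029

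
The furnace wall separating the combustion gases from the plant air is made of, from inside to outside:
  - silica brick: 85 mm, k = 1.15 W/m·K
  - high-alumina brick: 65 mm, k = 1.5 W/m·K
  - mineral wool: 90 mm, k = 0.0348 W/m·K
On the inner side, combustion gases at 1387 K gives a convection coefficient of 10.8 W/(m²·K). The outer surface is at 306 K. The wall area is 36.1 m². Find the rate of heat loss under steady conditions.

Using the resistance-network approach (series):
R_inner film = 1/(h_i·A) = 1/(10.8×36.1) = 0.002565 K/W
R_silica brick = L/(kA) = 0.085/(1.15×36.1) = 0.002047 K/W
R_high-alumina brick = L/(kA) = 0.065/(1.5×36.1) = 0.0012 K/W
R_mineral wool = L/(kA) = 0.09/(0.0348×36.1) = 0.07164 K/W
R_total = 0.07745 K/W
Q = ΔT / R_total = 1081 / 0.07745

Q ≈ 14000 W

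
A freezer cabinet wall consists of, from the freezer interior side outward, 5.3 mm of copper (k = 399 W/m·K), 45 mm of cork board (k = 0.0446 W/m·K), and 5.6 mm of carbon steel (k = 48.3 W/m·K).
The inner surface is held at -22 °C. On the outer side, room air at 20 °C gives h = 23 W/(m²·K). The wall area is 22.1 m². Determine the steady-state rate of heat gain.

Treating each layer as a thermal resistance in series:
R_copper = L/(kA) = 0.0053/(399×22.1) = 6.011×10^-7 K/W
R_cork board = L/(kA) = 0.045/(0.0446×22.1) = 0.04565 K/W
R_carbon steel = L/(kA) = 0.0056/(48.3×22.1) = 5.246×10^-6 K/W
R_outer film = 1/(h_o·A) = 1/(23×22.1) = 0.001967 K/W
R_total = 0.04763 K/W
Q = ΔT / R_total = 42 / 0.04763

Q ≈ 882 W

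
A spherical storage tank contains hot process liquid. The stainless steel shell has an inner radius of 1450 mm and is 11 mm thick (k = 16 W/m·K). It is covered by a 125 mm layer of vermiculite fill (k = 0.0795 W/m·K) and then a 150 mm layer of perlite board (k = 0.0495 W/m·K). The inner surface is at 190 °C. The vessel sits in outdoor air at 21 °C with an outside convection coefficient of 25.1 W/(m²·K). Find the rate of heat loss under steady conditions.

Spherical conduction: R = (1/r_in − 1/r_out)/(4πk) per layer; series-sum.
R_stainless steel shell = (1/1.45 − 1/1.461)/(4π×16) = 2.583×10^-5 K/W
R_vermiculite fill = (1/1.461 − 1/1.586)/(4π×0.0795) = 0.054 K/W
R_perlite board = (1/1.586 − 1/1.736)/(4π×0.0495) = 0.08758 K/W
R_outer film = 1/(h·4πr_o²) = 1/(25.1×4π×1.736²) = 0.001052 K/W
R_total = 0.1427 K/W
Q = ΔT/R_total = 169/0.1427

Q ≈ 1180 W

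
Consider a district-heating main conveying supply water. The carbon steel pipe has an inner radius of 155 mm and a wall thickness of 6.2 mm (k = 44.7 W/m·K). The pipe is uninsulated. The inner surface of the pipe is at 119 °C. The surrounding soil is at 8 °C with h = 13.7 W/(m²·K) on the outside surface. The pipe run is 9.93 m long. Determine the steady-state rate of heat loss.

Q ≈ 15300 W

Per-layer cylindrical resistances, series-summed:
R_carbon steel pipe wall = ln(161.2/155)/(2π×44.7×9.93) = 1.406×10^-5 K/W
R_outer film = 1/(h_o·2πr_oL) = 1/(13.7×2π×0.1612×9.93) = 0.007257 K/W
R_total = 0.007272 K/W
Q = ΔT/R_total = 111/0.007272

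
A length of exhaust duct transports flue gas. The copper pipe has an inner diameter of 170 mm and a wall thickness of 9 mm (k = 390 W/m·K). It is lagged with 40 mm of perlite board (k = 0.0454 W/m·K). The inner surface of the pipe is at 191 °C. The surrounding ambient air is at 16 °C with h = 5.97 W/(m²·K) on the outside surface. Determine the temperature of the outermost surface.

T ≈ 40.1 °C

Treating each annulus and film as a series resistance:
R_copper pipe wall = ln(94/85)/(2π×390×1) = 4.107×10^-5 K/W
R_perlite board = ln(134/94)/(2π×0.0454×1) = 1.243 K/W
R_outer film = 1/(h_o·2πr_oL) = 1/(5.97×2π×0.134×1) = 0.1989 K/W
R_total = 1.442 K/W
Q = ΔT/R_total = 175/1.442
Q = 121 W/m
T_interface = T_inner − Q·ΣR(inner→interface) = 191 − 121×1.243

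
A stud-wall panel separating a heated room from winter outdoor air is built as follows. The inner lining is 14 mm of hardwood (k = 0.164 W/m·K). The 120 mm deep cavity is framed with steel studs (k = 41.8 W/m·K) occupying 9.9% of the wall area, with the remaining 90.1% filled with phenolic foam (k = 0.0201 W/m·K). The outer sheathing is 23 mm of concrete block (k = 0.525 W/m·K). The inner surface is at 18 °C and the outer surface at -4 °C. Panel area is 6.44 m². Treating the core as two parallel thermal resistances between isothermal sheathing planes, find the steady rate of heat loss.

Sheathing layers in series; stud and cavity paths in parallel between them.
R_inner = 0.014/(0.164×6.44) = 0.01326 K/W
R_stud  = 0.12/(41.8×0.099×6.44) = 0.004503 K/W
R_cav   = 0.12/(0.0201×0.901×6.44) = 1.029 K/W
1/R_core = 1/R_stud + 1/R_cav → R_core = 0.004483 K/W
R_outer = 0.023/(0.525×6.44) = 0.006803 K/W
R_total = 0.02454 K/W
Q = ΔT/R_total = 22/0.02454

Q ≈ 896 W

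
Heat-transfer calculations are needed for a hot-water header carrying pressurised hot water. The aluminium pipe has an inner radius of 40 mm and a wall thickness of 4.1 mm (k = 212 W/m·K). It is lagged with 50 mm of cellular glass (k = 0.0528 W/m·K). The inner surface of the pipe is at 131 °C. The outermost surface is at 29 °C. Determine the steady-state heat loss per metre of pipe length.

q′ ≈ 44.6 W/m

Treating each annulus and film as a series resistance:
R_aluminium pipe wall = ln(44.1/40)/(2π×212×1) = 7.326×10^-5 K/W
R_cellular glass = ln(94.1/44.1)/(2π×0.0528×1) = 2.285 K/W
R_total = 2.285 K/W
Q = ΔT/R_total = 102/2.285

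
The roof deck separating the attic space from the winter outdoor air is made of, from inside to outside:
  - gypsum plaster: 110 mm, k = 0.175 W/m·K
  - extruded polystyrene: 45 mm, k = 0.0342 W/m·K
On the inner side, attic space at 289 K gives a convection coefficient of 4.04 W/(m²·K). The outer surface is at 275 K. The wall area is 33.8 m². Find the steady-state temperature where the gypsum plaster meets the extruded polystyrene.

Using the resistance-network approach (series):
R_inner film = 1/(h_i·A) = 1/(4.04×33.8) = 0.007323 K/W
R_gypsum plaster = L/(kA) = 0.11/(0.175×33.8) = 0.0186 K/W
R_extruded polystyrene = L/(kA) = 0.045/(0.0342×33.8) = 0.03893 K/W
R_total = 0.06485 K/W;  Q = ΔT/R_total = 14/0.06485 = 215.9 W
T_interface = T_inner − Q·ΣR(inner→interface) = 289 − 216×0.02592

T ≈ 283 K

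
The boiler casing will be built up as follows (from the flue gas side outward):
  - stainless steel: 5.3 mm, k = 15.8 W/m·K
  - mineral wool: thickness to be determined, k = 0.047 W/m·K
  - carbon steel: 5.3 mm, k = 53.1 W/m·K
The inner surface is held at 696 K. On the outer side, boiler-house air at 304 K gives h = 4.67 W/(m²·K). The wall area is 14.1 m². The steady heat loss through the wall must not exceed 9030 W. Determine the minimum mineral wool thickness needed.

Treating each layer as a thermal resistance in series:
R_stainless steel = L/(kA) = 0.0053/(15.8×14.1) = 2.379×10^-5 K/W
R_carbon steel = L/(kA) = 0.0053/(53.1×14.1) = 7.079×10^-6 K/W
R_outer film = 1/(h_o·A) = 1/(4.67×14.1) = 0.01519 K/W
Sum of the known resistances R_other = 0.01522 K/W
Required total resistance R_tot = ΔT/Q_allow = 392/9030 = 0.04341 K/W
R_mineral wool = R_tot − R_other = 0.02819 K/W
L = R·k·A = 0.02819×0.047×14.1

L ≈ 18.7 mm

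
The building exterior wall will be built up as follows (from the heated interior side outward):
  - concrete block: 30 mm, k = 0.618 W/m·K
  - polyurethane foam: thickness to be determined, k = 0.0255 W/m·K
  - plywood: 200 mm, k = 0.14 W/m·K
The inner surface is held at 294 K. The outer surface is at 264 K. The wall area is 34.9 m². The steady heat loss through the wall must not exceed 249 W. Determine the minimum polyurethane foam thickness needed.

Series thermal resistances:
R_concrete block = L/(kA) = 0.03/(0.618×34.9) = 0.001391 K/W
R_plywood = L/(kA) = 0.2/(0.14×34.9) = 0.04093 K/W
Sum of the known resistances R_other = 0.04232 K/W
Required total resistance R_tot = ΔT/Q_allow = 30/249 = 0.1205 K/W
R_polyurethane foam = R_tot − R_other = 0.07816 K/W
L = R·k·A = 0.07816×0.0255×34.9

L ≈ 69.6 mm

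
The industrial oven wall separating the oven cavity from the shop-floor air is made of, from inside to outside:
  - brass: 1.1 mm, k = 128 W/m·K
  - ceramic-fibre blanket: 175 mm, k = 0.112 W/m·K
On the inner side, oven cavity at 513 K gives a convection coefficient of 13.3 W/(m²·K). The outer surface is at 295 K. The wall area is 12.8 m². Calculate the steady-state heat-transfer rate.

Q ≈ 1700 W

Thermal resistances in series:
R_inner film = 1/(h_i·A) = 1/(13.3×12.8) = 0.005874 K/W
R_brass = L/(kA) = 0.0011/(128×12.8) = 6.714×10^-7 K/W
R_ceramic-fibre blanket = L/(kA) = 0.175/(0.112×12.8) = 0.1221 K/W
R_total = 0.1279 K/W
Q = ΔT / R_total = 218 / 0.1279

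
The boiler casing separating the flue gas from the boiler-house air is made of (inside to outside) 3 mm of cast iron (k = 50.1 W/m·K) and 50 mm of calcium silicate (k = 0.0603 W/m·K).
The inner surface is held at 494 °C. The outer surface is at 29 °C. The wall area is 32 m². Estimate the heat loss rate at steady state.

Treating each layer as a thermal resistance in series:
R_cast iron = L/(kA) = 0.003/(50.1×32) = 1.871×10^-6 K/W
R_calcium silicate = L/(kA) = 0.05/(0.0603×32) = 0.02591 K/W
R_total = 0.02591 K/W
Q = ΔT / R_total = 465 / 0.02591

Q ≈ 17900 W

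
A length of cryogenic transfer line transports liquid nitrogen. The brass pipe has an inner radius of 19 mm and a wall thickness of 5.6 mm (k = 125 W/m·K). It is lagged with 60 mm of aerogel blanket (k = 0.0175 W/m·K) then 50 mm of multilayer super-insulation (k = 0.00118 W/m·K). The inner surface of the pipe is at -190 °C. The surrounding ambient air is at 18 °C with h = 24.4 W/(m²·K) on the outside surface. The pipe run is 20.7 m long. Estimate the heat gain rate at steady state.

Cylindrical conduction, so R = ln(r₂/r₁)/(2πkL) per layer, in series:
R_brass pipe wall = ln(24.6/19)/(2π×125×20.7) = 1.589×10^-5 K/W
R_aerogel blanket = ln(84.6/24.6)/(2π×0.0175×20.7) = 0.5427 K/W
R_multilayer super-insulation = ln(134.6/84.6)/(2π×0.00118×20.7) = 3.026 K/W
R_outer film = 1/(h_o·2πr_oL) = 1/(24.4×2π×0.1346×20.7) = 0.002341 K/W
R_total = 3.571 K/W
Q = ΔT/R_total = 208/3.571

Q ≈ 58.3 W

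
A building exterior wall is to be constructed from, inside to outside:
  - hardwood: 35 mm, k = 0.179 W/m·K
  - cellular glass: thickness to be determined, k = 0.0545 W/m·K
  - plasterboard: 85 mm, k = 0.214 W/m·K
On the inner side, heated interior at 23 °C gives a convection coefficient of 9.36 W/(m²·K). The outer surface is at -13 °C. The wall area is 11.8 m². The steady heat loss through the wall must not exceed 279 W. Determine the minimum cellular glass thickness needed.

L ≈ 44.9 mm

Using the resistance-network approach (series):
R_inner film = 1/(h_i·A) = 1/(9.36×11.8) = 0.009054 K/W
R_hardwood = L/(kA) = 0.035/(0.179×11.8) = 0.01657 K/W
R_plasterboard = L/(kA) = 0.085/(0.214×11.8) = 0.03366 K/W
Sum of the known resistances R_other = 0.05929 K/W
Required total resistance R_tot = ΔT/Q_allow = 36/279 = 0.129 K/W
R_cellular glass = R_tot − R_other = 0.06975 K/W
L = R·k·A = 0.06975×0.0545×11.8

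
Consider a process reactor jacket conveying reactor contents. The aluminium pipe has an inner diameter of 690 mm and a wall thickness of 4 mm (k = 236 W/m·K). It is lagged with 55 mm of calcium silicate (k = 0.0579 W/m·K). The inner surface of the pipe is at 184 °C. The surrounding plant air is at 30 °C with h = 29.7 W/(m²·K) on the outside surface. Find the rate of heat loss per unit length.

Radial resistances (cylindrical: R_cond = ln(r_o/r_i)/(2πkL), R_conv = 1/(h·2πrL)):
R_aluminium pipe wall = ln(349/345)/(2π×236×1) = 7.774×10^-6 K/W
R_calcium silicate = ln(404/349)/(2π×0.0579×1) = 0.4023 K/W
R_outer film = 1/(h_o·2πr_oL) = 1/(29.7×2π×0.404×1) = 0.01326 K/W
R_total = 0.4155 K/W
Q = ΔT/R_total = 154/0.4155

q′ ≈ 371 W/m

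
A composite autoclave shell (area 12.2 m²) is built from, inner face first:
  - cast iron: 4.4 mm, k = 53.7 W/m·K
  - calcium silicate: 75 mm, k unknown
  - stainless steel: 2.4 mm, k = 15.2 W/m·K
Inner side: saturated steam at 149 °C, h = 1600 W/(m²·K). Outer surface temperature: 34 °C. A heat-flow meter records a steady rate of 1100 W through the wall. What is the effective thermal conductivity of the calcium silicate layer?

k ≈ 0.0588 W/(m·K)

Model the wall as resistances in series:
R_inner film = 1/(h_i·A) = 1/(1600×12.2) = 5.123×10^-5 K/W
R_cast iron = L/(kA) = 0.0044/(53.7×12.2) = 6.716×10^-6 K/W
R_stainless steel = L/(kA) = 0.0024/(15.2×12.2) = 1.294×10^-5 K/W
Sum of known resistances R_other = 7.089×10^-5 K/W
Total R = ΔT/Q = 115/1100 = 0.1045 K/W
R_calcium silicate = R_total − R_other = 0.1045 K/W
k = L/(R·A) = 0.075/(0.1045×12.2)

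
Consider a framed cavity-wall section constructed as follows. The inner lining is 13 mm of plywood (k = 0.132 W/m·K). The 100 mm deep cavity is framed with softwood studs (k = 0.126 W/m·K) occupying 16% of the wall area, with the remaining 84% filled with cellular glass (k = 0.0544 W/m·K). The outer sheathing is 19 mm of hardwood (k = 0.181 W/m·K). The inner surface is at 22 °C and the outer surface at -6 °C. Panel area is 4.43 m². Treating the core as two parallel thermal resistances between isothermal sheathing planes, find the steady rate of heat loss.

Sheathing layers in series; stud and cavity paths in parallel between them.
R_inner = 0.013/(0.132×4.43) = 0.02223 K/W
R_stud  = 0.1/(0.126×0.16×4.43) = 1.12 K/W
R_cav   = 0.1/(0.0544×0.84×4.43) = 0.494 K/W
1/R_core = 1/R_stud + 1/R_cav → R_core = 0.3428 K/W
R_outer = 0.019/(0.181×4.43) = 0.0237 K/W
R_total = 0.3887 K/W
Q = ΔT/R_total = 28/0.3887

Q ≈ 72 W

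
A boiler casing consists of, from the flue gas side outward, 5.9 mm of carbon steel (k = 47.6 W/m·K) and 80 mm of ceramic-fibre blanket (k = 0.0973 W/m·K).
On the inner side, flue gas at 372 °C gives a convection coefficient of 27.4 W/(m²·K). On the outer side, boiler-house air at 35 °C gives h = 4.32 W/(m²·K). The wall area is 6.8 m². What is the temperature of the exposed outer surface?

T ≈ 107 °C

Model the wall as resistances in series:
R_inner film = 1/(h_i·A) = 1/(27.4×6.8) = 0.005367 K/W
R_carbon steel = L/(kA) = 0.0059/(47.6×6.8) = 1.823×10^-5 K/W
R_ceramic-fibre blanket = L/(kA) = 0.08/(0.0973×6.8) = 0.1209 K/W
R_outer film = 1/(h_o·A) = 1/(4.32×6.8) = 0.03404 K/W
R_total = 0.1603 K/W;  Q = ΔT/R_total = 337/0.1603 = 2102 W
T_interface = T_inner − Q·ΣR(inner→interface) = 372 − 2100×0.1263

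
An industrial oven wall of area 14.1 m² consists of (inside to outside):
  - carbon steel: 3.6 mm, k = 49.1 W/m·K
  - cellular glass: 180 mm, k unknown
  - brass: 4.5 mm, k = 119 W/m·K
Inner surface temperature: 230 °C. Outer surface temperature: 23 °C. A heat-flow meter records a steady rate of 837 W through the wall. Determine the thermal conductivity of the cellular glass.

k ≈ 0.0516 W/(m·K)

Treating each layer as a thermal resistance in series:
R_carbon steel = L/(kA) = 0.0036/(49.1×14.1) = 5.2×10^-6 K/W
R_brass = L/(kA) = 0.0045/(119×14.1) = 2.682×10^-6 K/W
Sum of known resistances R_other = 7.882×10^-6 K/W
Total R = ΔT/Q = 207/837 = 0.2473 K/W
R_cellular glass = R_total − R_other = 0.2473 K/W
k = L/(R·A) = 0.18/(0.2473×14.1)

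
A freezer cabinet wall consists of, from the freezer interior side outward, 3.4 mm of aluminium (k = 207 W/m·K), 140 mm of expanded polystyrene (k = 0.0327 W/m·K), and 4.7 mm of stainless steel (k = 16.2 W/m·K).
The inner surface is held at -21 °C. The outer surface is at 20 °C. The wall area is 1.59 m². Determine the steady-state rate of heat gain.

Series thermal resistances:
R_aluminium = L/(kA) = 0.0034/(207×1.59) = 1.033×10^-5 K/W
R_expanded polystyrene = L/(kA) = 0.14/(0.0327×1.59) = 2.693 K/W
R_stainless steel = L/(kA) = 0.0047/(16.2×1.59) = 1.825×10^-4 K/W
R_total = 2.693 K/W
Q = ΔT / R_total = 41 / 2.693

Q ≈ 15.2 W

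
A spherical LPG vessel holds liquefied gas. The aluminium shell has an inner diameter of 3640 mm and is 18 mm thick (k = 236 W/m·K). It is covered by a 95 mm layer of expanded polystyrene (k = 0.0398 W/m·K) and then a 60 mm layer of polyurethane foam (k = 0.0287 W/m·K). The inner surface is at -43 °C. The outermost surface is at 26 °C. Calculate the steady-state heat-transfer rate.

Q ≈ 714 W

For a spherical shell R = (1/r₁ − 1/r₂)/(4πk); film R = 1/(h·4πr²). In series:
R_aluminium shell = (1/1.82 − 1/1.838)/(4π×236) = 1.814×10^-6 K/W
R_expanded polystyrene = (1/1.838 − 1/1.933)/(4π×0.0398) = 0.05346 K/W
R_polyurethane foam = (1/1.933 − 1/1.993)/(4π×0.0287) = 0.04318 K/W
R_total = 0.09665 K/W
Q = ΔT/R_total = 69/0.09665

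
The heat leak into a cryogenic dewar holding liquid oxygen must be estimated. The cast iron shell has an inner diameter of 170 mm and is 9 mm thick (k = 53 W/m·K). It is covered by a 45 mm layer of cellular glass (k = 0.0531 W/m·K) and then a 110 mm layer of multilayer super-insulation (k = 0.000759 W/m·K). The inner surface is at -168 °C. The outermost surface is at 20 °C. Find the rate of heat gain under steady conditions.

Q ≈ 0.556 W

Each spherical layer contributes R = (1/r_i − 1/r_o)/(4πk):
R_cast iron shell = (1/0.085 − 1/0.094)/(4π×53) = 0.001691 K/W
R_cellular glass = (1/0.094 − 1/0.139)/(4π×0.0531) = 5.161 K/W
R_multilayer super-insulation = (1/0.139 − 1/0.249)/(4π×0.000759) = 333.2 K/W
R_total = 338.4 K/W
Q = ΔT/R_total = 188/338.4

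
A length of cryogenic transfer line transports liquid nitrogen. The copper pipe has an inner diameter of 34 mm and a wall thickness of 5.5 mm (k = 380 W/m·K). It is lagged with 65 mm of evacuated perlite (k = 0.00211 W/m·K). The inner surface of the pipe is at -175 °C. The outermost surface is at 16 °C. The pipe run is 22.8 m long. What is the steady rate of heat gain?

Q ≈ 42.5 W

Per-layer cylindrical resistances, series-summed:
R_copper pipe wall = ln(22.5/17)/(2π×380×22.8) = 5.149×10^-6 K/W
R_evacuated perlite = ln(87.5/22.5)/(2π×0.00211×22.8) = 4.493 K/W
R_total = 4.493 K/W
Q = ΔT/R_total = 191/4.493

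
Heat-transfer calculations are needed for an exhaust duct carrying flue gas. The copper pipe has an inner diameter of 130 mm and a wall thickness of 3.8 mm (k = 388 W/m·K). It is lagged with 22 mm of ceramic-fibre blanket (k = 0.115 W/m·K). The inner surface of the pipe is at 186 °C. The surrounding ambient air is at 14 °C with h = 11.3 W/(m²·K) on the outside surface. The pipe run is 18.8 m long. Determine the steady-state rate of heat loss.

Q ≈ 6000 W

Per-layer cylindrical resistances, series-summed:
R_copper pipe wall = ln(68.8/65)/(2π×388×18.8) = 1.24×10^-6 K/W
R_ceramic-fibre blanket = ln(90.8/68.8)/(2π×0.115×18.8) = 0.02042 K/W
R_outer film = 1/(h_o·2πr_oL) = 1/(11.3×2π×0.0908×18.8) = 0.008251 K/W
R_total = 0.02868 K/W
Q = ΔT/R_total = 172/0.02868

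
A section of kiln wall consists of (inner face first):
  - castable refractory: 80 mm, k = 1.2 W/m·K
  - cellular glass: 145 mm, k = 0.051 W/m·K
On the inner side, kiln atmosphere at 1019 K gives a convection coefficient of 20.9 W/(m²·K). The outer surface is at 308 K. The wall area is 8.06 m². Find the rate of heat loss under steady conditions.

Series thermal resistances:
R_inner film = 1/(h_i·A) = 1/(20.9×8.06) = 0.005936 K/W
R_castable refractory = L/(kA) = 0.08/(1.2×8.06) = 0.008271 K/W
R_cellular glass = L/(kA) = 0.145/(0.051×8.06) = 0.3527 K/W
R_total = 0.367 K/W
Q = ΔT / R_total = 711 / 0.367

Q ≈ 1940 W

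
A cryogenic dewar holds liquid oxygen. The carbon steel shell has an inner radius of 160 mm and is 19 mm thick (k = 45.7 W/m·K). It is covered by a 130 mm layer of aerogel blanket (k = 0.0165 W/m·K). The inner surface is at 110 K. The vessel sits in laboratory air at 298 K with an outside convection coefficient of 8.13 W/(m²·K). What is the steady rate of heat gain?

Q ≈ 16.4 W

Spherical conduction: R = (1/r_in − 1/r_out)/(4πk) per layer; series-sum.
R_carbon steel shell = (1/0.16 − 1/0.179)/(4π×45.7) = 0.001155 K/W
R_aerogel blanket = (1/0.179 − 1/0.309)/(4π×0.0165) = 11.34 K/W
R_outer film = 1/(h·4πr_o²) = 1/(8.13×4π×0.309²) = 0.1025 K/W
R_total = 11.44 K/W
Q = ΔT/R_total = 188/11.44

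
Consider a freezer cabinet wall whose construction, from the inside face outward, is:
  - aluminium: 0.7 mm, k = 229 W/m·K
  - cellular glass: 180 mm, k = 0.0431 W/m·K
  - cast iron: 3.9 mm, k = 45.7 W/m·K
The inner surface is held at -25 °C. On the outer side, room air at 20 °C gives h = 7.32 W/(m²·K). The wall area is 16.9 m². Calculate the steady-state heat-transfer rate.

Thermal resistances in series:
R_aluminium = L/(kA) = 0.0007/(229×16.9) = 1.809×10^-7 K/W
R_cellular glass = L/(kA) = 0.18/(0.0431×16.9) = 0.2471 K/W
R_cast iron = L/(kA) = 0.0039/(45.7×16.9) = 5.05×10^-6 K/W
R_outer film = 1/(h_o·A) = 1/(7.32×16.9) = 0.008084 K/W
R_total = 0.2552 K/W
Q = ΔT / R_total = 45 / 0.2552

Q ≈ 176 W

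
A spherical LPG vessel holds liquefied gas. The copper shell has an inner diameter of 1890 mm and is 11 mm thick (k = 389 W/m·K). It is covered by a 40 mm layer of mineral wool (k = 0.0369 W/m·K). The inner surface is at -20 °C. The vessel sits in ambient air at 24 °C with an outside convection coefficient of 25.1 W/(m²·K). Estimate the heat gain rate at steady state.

Each spherical layer contributes R = (1/r_i − 1/r_o)/(4πk):
R_copper shell = (1/0.945 − 1/0.956)/(4π×389) = 2.491×10^-6 K/W
R_mineral wool = (1/0.956 − 1/0.996)/(4π×0.0369) = 0.0906 K/W
R_outer film = 1/(h·4πr_o²) = 1/(25.1×4π×0.996²) = 0.003196 K/W
R_total = 0.09379 K/W
Q = ΔT/R_total = 44/0.09379

Q ≈ 469 W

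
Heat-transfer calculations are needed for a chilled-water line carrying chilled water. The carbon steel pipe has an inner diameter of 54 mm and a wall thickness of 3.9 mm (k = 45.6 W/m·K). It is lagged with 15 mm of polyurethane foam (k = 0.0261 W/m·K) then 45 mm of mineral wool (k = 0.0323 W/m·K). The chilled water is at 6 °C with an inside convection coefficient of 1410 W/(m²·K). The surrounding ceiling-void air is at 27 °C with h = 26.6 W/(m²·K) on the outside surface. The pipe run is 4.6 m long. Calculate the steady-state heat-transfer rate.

Radial resistances (cylindrical: R_cond = ln(r_o/r_i)/(2πkL), R_conv = 1/(h·2πrL)):
R_inner film = 1/(h_i·2πr₁L) = 1/(1410×2π×0.027×4.6) = 9.088×10^-4 K/W
R_carbon steel pipe wall = ln(30.9/27)/(2π×45.6×4.6) = 1.024×10^-4 K/W
R_polyurethane foam = ln(45.9/30.9)/(2π×0.0261×4.6) = 0.5246 K/W
R_mineral wool = ln(90.9/45.9)/(2π×0.0323×4.6) = 0.7319 K/W
R_outer film = 1/(h_o·2πr_oL) = 1/(26.6×2π×0.0909×4.6) = 0.01431 K/W
R_total = 1.272 K/W
Q = ΔT/R_total = 21/1.272

Q ≈ 16.5 W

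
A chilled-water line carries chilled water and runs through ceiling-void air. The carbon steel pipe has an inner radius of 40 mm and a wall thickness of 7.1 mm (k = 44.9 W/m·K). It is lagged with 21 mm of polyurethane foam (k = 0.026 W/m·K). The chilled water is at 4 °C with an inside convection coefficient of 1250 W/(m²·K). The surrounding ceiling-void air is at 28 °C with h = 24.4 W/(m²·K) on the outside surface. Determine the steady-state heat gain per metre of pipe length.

q′ ≈ 10.2 W/m

Treating each annulus and film as a series resistance:
R_inner film = 1/(h_i·2πr₁L) = 1/(1250×2π×0.04×1) = 0.003183 K/W
R_carbon steel pipe wall = ln(47.1/40)/(2π×44.9×1) = 5.792×10^-4 K/W
R_polyurethane foam = ln(68.1/47.1)/(2π×0.026×1) = 2.257 K/W
R_outer film = 1/(h_o·2πr_oL) = 1/(24.4×2π×0.0681×1) = 0.09578 K/W
R_total = 2.357 K/W
Q = ΔT/R_total = 24/2.357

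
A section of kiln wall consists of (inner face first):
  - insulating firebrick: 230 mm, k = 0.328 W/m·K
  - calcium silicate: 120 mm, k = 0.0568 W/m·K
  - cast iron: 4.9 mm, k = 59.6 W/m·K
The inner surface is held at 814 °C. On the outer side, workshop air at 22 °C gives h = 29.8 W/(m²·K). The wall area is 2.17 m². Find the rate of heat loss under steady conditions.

Using the resistance-network approach (series):
R_insulating firebrick = L/(kA) = 0.23/(0.328×2.17) = 0.3231 K/W
R_calcium silicate = L/(kA) = 0.12/(0.0568×2.17) = 0.9736 K/W
R_cast iron = L/(kA) = 0.0049/(59.6×2.17) = 3.789×10^-5 K/W
R_outer film = 1/(h_o·A) = 1/(29.8×2.17) = 0.01546 K/W
R_total = 1.312 K/W
Q = ΔT / R_total = 792 / 1.312

Q ≈ 604 W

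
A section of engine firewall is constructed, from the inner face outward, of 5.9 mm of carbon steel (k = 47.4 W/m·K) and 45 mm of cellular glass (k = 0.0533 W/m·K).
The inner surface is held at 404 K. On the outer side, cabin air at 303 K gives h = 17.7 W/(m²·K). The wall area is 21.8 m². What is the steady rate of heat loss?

Q ≈ 2440 W

Model the wall as resistances in series:
R_carbon steel = L/(kA) = 0.0059/(47.4×21.8) = 5.71×10^-6 K/W
R_cellular glass = L/(kA) = 0.045/(0.0533×21.8) = 0.03873 K/W
R_outer film = 1/(h_o·A) = 1/(17.7×21.8) = 0.002592 K/W
R_total = 0.04133 K/W
Q = ΔT / R_total = 101 / 0.04133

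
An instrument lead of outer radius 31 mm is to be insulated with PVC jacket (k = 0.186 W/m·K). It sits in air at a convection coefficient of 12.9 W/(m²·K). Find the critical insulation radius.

r_cr ≈ 14.4 mm

For a cylinder r_cr = k/h = 0.186/12.9
r_cr = 14.4 mm; since the bare radius (31 mm) is above r_cr, any added insulation will reduce heat loss.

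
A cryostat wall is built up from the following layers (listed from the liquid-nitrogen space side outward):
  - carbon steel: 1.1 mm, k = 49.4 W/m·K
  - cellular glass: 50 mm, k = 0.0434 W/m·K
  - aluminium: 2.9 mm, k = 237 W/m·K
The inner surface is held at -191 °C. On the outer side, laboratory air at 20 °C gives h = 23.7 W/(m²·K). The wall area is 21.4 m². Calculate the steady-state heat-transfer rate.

Q ≈ 3780 W

Series thermal resistances:
R_carbon steel = L/(kA) = 0.0011/(49.4×21.4) = 1.041×10^-6 K/W
R_cellular glass = L/(kA) = 0.05/(0.0434×21.4) = 0.05384 K/W
R_aluminium = L/(kA) = 0.0029/(237×21.4) = 5.718×10^-7 K/W
R_outer film = 1/(h_o·A) = 1/(23.7×21.4) = 0.001972 K/W
R_total = 0.05581 K/W
Q = ΔT / R_total = 211 / 0.05581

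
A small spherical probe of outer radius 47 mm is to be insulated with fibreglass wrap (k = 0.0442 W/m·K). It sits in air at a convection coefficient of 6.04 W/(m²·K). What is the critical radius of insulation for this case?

For a sphere r_cr = 2k/h = 2×0.0442/6.04
r_cr = 14.6 mm; since the bare radius (47 mm) is above r_cr, any added insulation will reduce heat loss.

r_cr ≈ 14.6 mm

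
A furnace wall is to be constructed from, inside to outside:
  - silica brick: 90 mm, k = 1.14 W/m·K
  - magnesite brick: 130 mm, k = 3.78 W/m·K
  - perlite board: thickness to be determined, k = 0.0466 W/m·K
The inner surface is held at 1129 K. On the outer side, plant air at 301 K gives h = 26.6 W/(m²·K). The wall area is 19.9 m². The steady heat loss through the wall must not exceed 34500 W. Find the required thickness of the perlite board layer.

L ≈ 15.2 mm

Treating each layer as a thermal resistance in series:
R_silica brick = L/(kA) = 0.09/(1.14×19.9) = 0.003967 K/W
R_magnesite brick = L/(kA) = 0.13/(3.78×19.9) = 0.001728 K/W
R_outer film = 1/(h_o·A) = 1/(26.6×19.9) = 0.001889 K/W
Sum of the known resistances R_other = 0.007585 K/W
Required total resistance R_tot = ΔT/Q_allow = 828/34500 = 0.024 K/W
R_perlite board = R_tot − R_other = 0.01642 K/W
L = R·k·A = 0.01642×0.0466×19.9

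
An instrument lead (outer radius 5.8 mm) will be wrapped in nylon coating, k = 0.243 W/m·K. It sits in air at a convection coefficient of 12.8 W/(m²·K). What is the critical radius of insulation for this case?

For a cylinder r_cr = k/h = 0.243/12.8
r_cr = 19 mm; since the bare radius (5.8 mm) is below r_cr, adding a thin layer of insulation will *increase* heat loss.

r_cr ≈ 19 mm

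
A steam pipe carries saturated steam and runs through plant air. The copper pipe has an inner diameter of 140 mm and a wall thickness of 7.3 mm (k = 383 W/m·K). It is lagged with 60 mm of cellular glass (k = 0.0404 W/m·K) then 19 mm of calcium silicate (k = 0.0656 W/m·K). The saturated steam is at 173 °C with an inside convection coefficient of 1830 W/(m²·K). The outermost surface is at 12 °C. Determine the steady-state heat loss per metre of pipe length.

q′ ≈ 62.4 W/m

Per-layer cylindrical resistances, series-summed:
R_inner film = 1/(h_i·2πr₁L) = 1/(1830×2π×0.07×1) = 0.001242 K/W
R_copper pipe wall = ln(77.3/70)/(2π×383×1) = 4.122×10^-5 K/W
R_cellular glass = ln(137.3/77.3)/(2π×0.0404×1) = 2.263 K/W
R_calcium silicate = ln(156.3/137.3)/(2π×0.0656×1) = 0.3144 K/W
R_total = 2.579 K/W
Q = ΔT/R_total = 161/2.579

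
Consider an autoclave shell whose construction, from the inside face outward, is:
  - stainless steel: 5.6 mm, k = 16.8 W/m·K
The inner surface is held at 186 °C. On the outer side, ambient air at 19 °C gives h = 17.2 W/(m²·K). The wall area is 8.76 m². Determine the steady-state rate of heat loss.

Using the resistance-network approach (series):
R_stainless steel = L/(kA) = 0.0056/(16.8×8.76) = 3.805×10^-5 K/W
R_outer film = 1/(h_o·A) = 1/(17.2×8.76) = 0.006637 K/W
R_total = 0.006675 K/W
Q = ΔT / R_total = 167 / 0.006675

Q ≈ 25000 W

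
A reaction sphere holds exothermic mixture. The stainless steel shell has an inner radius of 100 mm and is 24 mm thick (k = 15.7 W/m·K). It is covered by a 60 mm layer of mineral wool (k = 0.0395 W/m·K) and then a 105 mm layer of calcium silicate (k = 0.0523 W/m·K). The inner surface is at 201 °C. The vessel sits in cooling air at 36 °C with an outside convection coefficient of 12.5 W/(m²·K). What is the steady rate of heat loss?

Q ≈ 19.7 W

Spherical conduction: R = (1/r_in − 1/r_out)/(4πk) per layer; series-sum.
R_stainless steel shell = (1/0.1 − 1/0.124)/(4π×15.7) = 0.00981 K/W
R_mineral wool = (1/0.124 − 1/0.184)/(4π×0.0395) = 5.298 K/W
R_calcium silicate = (1/0.184 − 1/0.289)/(4π×0.0523) = 3.004 K/W
R_outer film = 1/(h·4πr_o²) = 1/(12.5×4π×0.289²) = 0.07622 K/W
R_total = 8.388 K/W
Q = ΔT/R_total = 165/8.388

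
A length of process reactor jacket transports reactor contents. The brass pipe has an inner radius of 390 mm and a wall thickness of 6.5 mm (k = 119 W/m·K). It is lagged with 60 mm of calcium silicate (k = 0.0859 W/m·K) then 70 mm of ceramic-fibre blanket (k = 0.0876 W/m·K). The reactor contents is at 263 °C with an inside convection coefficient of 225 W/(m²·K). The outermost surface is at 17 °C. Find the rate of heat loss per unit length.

Radial resistances (cylindrical: R_cond = ln(r_o/r_i)/(2πkL), R_conv = 1/(h·2πrL)):
R_inner film = 1/(h_i·2πr₁L) = 1/(225×2π×0.39×1) = 0.001814 K/W
R_brass pipe wall = ln(396.5/390)/(2π×119×1) = 2.211×10^-5 K/W
R_calcium silicate = ln(456.5/396.5)/(2π×0.0859×1) = 0.2611 K/W
R_ceramic-fibre blanket = ln(526.5/456.5)/(2π×0.0876×1) = 0.2592 K/W
R_total = 0.5221 K/W
Q = ΔT/R_total = 246/0.5221

q′ ≈ 471 W/m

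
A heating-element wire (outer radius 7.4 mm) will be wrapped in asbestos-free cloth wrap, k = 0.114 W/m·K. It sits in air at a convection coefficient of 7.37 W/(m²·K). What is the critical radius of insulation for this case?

r_cr ≈ 15.5 mm

For a cylinder r_cr = k/h = 0.114/7.37
r_cr = 15.5 mm; since the bare radius (7.4 mm) is below r_cr, adding a thin layer of insulation will *increase* heat loss.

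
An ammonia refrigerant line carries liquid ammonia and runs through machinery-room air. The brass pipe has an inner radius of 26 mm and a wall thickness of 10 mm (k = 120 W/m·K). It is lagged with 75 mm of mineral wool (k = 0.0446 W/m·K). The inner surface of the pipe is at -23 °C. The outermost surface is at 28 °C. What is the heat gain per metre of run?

Per-layer cylindrical resistances, series-summed:
R_brass pipe wall = ln(36/26)/(2π×120×1) = 4.316×10^-4 K/W
R_mineral wool = ln(111/36)/(2π×0.0446×1) = 4.018 K/W
R_total = 4.019 K/W
Q = ΔT/R_total = 51/4.019

q′ ≈ 12.7 W/m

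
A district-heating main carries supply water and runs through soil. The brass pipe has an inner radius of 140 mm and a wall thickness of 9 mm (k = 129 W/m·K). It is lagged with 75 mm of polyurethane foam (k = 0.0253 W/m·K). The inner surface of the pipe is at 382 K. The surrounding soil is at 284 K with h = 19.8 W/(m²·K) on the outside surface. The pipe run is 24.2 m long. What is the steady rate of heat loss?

Q ≈ 912 W

Per-layer cylindrical resistances, series-summed:
R_brass pipe wall = ln(149/140)/(2π×129×24.2) = 3.176×10^-6 K/W
R_polyurethane foam = ln(224/149)/(2π×0.0253×24.2) = 0.106 K/W
R_outer film = 1/(h_o·2πr_oL) = 1/(19.8×2π×0.224×24.2) = 0.001483 K/W
R_total = 0.1075 K/W
Q = ΔT/R_total = 98/0.1075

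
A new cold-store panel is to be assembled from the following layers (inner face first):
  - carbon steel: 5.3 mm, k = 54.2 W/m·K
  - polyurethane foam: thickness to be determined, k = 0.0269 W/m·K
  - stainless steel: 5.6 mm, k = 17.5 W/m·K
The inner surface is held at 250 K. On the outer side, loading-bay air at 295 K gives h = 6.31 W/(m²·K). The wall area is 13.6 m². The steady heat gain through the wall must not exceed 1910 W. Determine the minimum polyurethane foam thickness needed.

L ≈ 4.34 mm

Thermal resistances in series:
R_carbon steel = L/(kA) = 0.0053/(54.2×13.6) = 7.19×10^-6 K/W
R_stainless steel = L/(kA) = 0.0056/(17.5×13.6) = 2.353×10^-5 K/W
R_outer film = 1/(h_o·A) = 1/(6.31×13.6) = 0.01165 K/W
Sum of the known resistances R_other = 0.01168 K/W
Required total resistance R_tot = ΔT/Q_allow = 45/1910 = 0.02356 K/W
R_polyurethane foam = R_tot − R_other = 0.01188 K/W
L = R·k·A = 0.01188×0.0269×13.6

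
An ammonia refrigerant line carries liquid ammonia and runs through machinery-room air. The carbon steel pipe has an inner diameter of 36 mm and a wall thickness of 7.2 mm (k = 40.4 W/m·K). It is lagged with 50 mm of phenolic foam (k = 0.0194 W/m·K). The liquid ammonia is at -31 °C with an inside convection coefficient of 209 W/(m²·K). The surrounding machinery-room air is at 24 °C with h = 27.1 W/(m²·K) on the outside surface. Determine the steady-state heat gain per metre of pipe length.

Cylindrical conduction, so R = ln(r₂/r₁)/(2πkL) per layer, in series:
R_inner film = 1/(h_i·2πr₁L) = 1/(209×2π×0.018×1) = 0.04231 K/W
R_carbon steel pipe wall = ln(25.2/18)/(2π×40.4×1) = 0.001326 K/W
R_phenolic foam = ln(75.2/25.2)/(2π×0.0194×1) = 8.969 K/W
R_outer film = 1/(h_o·2πr_oL) = 1/(27.1×2π×0.0752×1) = 0.0781 K/W
R_total = 9.091 K/W
Q = ΔT/R_total = 55/9.091

q′ ≈ 6.05 W/m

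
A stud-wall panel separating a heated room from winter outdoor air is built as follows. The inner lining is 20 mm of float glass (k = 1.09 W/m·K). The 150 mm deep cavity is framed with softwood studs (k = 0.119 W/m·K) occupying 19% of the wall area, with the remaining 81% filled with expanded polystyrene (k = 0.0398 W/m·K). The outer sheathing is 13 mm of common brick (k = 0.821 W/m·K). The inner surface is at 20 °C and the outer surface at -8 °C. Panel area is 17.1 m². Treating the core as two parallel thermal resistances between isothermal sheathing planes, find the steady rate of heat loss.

Sheathing layers in series; stud and cavity paths in parallel between them.
R_inner = 0.02/(1.09×17.1) = 0.001073 K/W
R_stud  = 0.15/(0.119×0.19×17.1) = 0.388 K/W
R_cav   = 0.15/(0.0398×0.81×17.1) = 0.2721 K/W
1/R_core = 1/R_stud + 1/R_cav → R_core = 0.1599 K/W
R_outer = 0.013/(0.821×17.1) = 9.26×10^-4 K/W
R_total = 0.1619 K/W
Q = ΔT/R_total = 28/0.1619

Q ≈ 173 W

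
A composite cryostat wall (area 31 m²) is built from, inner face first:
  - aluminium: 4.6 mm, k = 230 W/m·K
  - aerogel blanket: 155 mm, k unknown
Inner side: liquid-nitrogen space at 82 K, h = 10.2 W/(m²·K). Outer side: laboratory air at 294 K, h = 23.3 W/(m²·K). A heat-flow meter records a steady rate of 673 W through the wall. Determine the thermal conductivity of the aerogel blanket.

Model the wall as resistances in series:
R_inner film = 1/(h_i·A) = 1/(10.2×31) = 0.003163 K/W
R_aluminium = L/(kA) = 0.0046/(230×31) = 6.452×10^-7 K/W
R_outer film = 1/(h_o·A) = 1/(23.3×31) = 0.001384 K/W
Sum of known resistances R_other = 0.004548 K/W
Total R = ΔT/Q = 212/673 = 0.315 K/W
R_aerogel blanket = R_total − R_other = 0.3105 K/W
k = L/(R·A) = 0.155/(0.3105×31)

k ≈ 0.0161 W/(m·K)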